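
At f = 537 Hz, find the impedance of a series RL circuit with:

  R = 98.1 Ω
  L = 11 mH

Step 1 — Angular frequency: ω = 2π·f = 2π·537 = 3374 rad/s.
Step 2 — Component impedances:
  R: Z = R = 98.1 Ω
  L: Z = jωL = j·3374·0.011 = 0 + j37.11 Ω
Step 3 — Series combination: Z_total = R + L = 98.1 + j37.11 Ω = 104.9∠20.7° Ω.

Z = 98.1 + j37.11 Ω = 104.9∠20.7° Ω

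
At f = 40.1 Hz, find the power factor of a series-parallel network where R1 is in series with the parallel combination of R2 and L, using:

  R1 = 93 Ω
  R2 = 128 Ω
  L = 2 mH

Step 1 — Angular frequency: ω = 2π·f = 2π·40.1 = 252 rad/s.
Step 2 — Component impedances:
  R1: Z = R = 93 Ω
  R2: Z = R = 128 Ω
  L: Z = jωL = j·252·0.002 = 0 + j0.5039 Ω
Step 3 — Parallel branch: R2 || L = 1/(1/R2 + 1/L) = 0.001984 + j0.5039 Ω.
Step 4 — Series with R1: Z_total = R1 + (R2 || L) = 93 + j0.5039 Ω = 93∠0.3° Ω.
Step 5 — Power factor: PF = cos(φ) = Re(Z)/|Z| = 93/93 = 1.
Step 6 — Type: Im(Z) = 0.5039 ⇒ lagging (phase φ = 0.3°).

PF = 1 (lagging, φ = 0.3°)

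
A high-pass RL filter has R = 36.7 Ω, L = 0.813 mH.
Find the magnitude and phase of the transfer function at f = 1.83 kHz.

Step 1 — Angular frequency: ω = 2π·1830 = 1.15e+04 rad/s.
Step 2 — Transfer function: H(jω) = jωL/(R + jωL).
Step 3 — Numerator jωL = j·9.348; denominator R + jωL = 36.7 + j9.348.
Step 4 — H = 0.06093 + j0.2392.
Step 5 — Magnitude: |H| = 0.2468 (-12.2 dB); phase: φ = 75.7°.

|H| = 0.2468 (-12.2 dB), φ = 75.7°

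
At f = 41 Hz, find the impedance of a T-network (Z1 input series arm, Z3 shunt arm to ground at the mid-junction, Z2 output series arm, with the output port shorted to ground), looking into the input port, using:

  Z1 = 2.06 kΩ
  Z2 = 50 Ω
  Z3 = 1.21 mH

Step 1 — Angular frequency: ω = 2π·f = 2π·41 = 257.6 rad/s.
Step 2 — Component impedances:
  Z1: Z = R = 2060 Ω
  Z2: Z = R = 50 Ω
  Z3: Z = jωL = j·257.6·0.00121 = 0 + j0.3117 Ω
Step 3 — With the output port shorted to ground, the output series arm Z2 runs from the junction to ground; the shunt arm Z3 also runs from the junction to ground. They appear in parallel: Z3 || Z2 = 0.001943 + j0.3117 Ω.
Step 4 — Series with input arm Z1: Z_in = Z1 + (Z3 || Z2) = 2060 + j0.3117 Ω = 2060∠0.0° Ω.

Z = 2060 + j0.3117 Ω = 2060∠0.0° Ω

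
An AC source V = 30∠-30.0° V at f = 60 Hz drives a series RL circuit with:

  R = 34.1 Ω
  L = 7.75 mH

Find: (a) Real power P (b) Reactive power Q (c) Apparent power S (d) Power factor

Step 1 — Angular frequency: ω = 2π·f = 2π·60 = 377 rad/s.
Step 2 — Component impedances:
  R: Z = R = 34.1 Ω
  L: Z = jωL = j·377·0.00775 = 0 + j2.922 Ω
Step 3 — Series combination: Z_total = R + L = 34.1 + j2.922 Ω = 34.22∠4.9° Ω.
Step 4 — Source phasor: V = 30∠-30.0° V = 25.98 - j15 V.
Step 5 — Current: I = V / Z = 0.7189 - j0.5015 A = 0.8766∠-34.9° A.
Step 6 — Complex power: S = V·I* = 26.2 + j2.245 VA.
Step 7 — Real power: P = Re(S) = 26.2 W.
Step 8 — Reactive power: Q = Im(S) = 2.245 VAR.
Step 9 — Apparent power: |S| = 26.3 VA.
Step 10 — Power factor: PF = P/|S| = 0.9963 (lagging).

(a) P = 26.2 W  (b) Q = 2.245 VAR  (c) S = 26.3 VA  (d) PF = 0.9963 (lagging)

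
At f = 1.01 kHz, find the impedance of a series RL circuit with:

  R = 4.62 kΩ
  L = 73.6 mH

Step 1 — Angular frequency: ω = 2π·f = 2π·1010 = 6346 rad/s.
Step 2 — Component impedances:
  R: Z = R = 4620 Ω
  L: Z = jωL = j·6346·0.0736 = 0 + j467.1 Ω
Step 3 — Series combination: Z_total = R + L = 4620 + j467.1 Ω = 4644∠5.8° Ω.

Z = 4620 + j467.1 Ω = 4644∠5.8° Ω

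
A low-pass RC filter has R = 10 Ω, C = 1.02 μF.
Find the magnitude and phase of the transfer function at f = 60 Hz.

Step 1 — Angular frequency: ω = 2π·60 = 377 rad/s.
Step 2 — Transfer function: H(jω) = 1/(1 + jωRC).
Step 3 — Denominator: 1 + jωRC = 1 + j·377·10·1.02e-06 = 1 + j0.003845.
Step 4 — H = 1 - j0.003845.
Step 5 — Magnitude: |H| = 1 (-0.0 dB); phase: φ = -0.2°.

|H| = 1 (-0.0 dB), φ = -0.2°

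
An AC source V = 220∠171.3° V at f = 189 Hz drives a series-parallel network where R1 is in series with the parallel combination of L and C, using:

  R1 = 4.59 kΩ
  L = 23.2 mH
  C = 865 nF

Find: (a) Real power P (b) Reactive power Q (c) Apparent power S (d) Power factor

Step 1 — Angular frequency: ω = 2π·f = 2π·189 = 1188 rad/s.
Step 2 — Component impedances:
  R1: Z = R = 4590 Ω
  L: Z = jωL = j·1188·0.0232 = 0 + j27.55 Ω
  C: Z = 1/(jωC) = -j/(ω·C) = 0 - j973.5 Ω
Step 3 — Parallel branch: L || C = 1/(1/L + 1/C) = 0 + j28.35 Ω.
Step 4 — Series with R1: Z_total = R1 + (L || C) = 4590 + j28.35 Ω = 4590∠0.4° Ω.
Step 5 — Source phasor: V = 220∠171.3° V = -217.5 + j33.28 V.
Step 6 — Current: I = V / Z = -0.04733 + j0.007542 A = 0.04793∠170.9° A.
Step 7 — Complex power: S = V·I* = 10.54 + j0.06513 VA.
Step 8 — Real power: P = Re(S) = 10.54 W.
Step 9 — Reactive power: Q = Im(S) = 0.06513 VAR.
Step 10 — Apparent power: |S| = 10.54 VA.
Step 11 — Power factor: PF = P/|S| = 1 (lagging).

(a) P = 10.54 W  (b) Q = 0.06513 VAR  (c) S = 10.54 VA  (d) PF = 1 (lagging)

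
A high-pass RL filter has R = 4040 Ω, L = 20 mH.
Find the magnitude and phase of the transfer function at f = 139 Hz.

Step 1 — Angular frequency: ω = 2π·139 = 873.4 rad/s.
Step 2 — Transfer function: H(jω) = jωL/(R + jωL).
Step 3 — Numerator jωL = j·17.47; denominator R + jωL = 4040 + j17.47.
Step 4 — H = 1.869e-05 + j0.004323.
Step 5 — Magnitude: |H| = 0.004324 (-47.3 dB); phase: φ = 89.8°.

|H| = 0.004324 (-47.3 dB), φ = 89.8°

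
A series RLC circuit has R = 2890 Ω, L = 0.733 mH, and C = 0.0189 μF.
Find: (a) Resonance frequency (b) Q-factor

Step 1 — Resonance condition Im(Z)=0 gives ω₀ = 1/√(LC).
Step 2 — ω₀ = 1/√(0.000733·1.89e-08) = 2.687e+05 rad/s.
Step 3 — f₀ = ω₀/(2π) = 4.276e+04 Hz.
Step 4 — Series Q: Q = ω₀L/R = 2.687e+05·0.000733/2890 = 0.06814.

(a) f₀ = 4.276e+04 Hz  (b) Q = 0.06814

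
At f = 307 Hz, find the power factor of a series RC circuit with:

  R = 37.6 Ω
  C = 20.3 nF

Step 1 — Angular frequency: ω = 2π·f = 2π·307 = 1929 rad/s.
Step 2 — Component impedances:
  R: Z = R = 37.6 Ω
  C: Z = 1/(jωC) = -j/(ω·C) = 0 - j2.554e+04 Ω
Step 3 — Series combination: Z_total = R + C = 37.6 - j2.554e+04 Ω = 2.554e+04∠-89.9° Ω.
Step 4 — Power factor: PF = cos(φ) = Re(Z)/|Z| = 37.6/2.554e+04 = 0.001472.
Step 5 — Type: Im(Z) = -2.554e+04 ⇒ leading (phase φ = -89.9°).

PF = 0.001472 (leading, φ = -89.9°)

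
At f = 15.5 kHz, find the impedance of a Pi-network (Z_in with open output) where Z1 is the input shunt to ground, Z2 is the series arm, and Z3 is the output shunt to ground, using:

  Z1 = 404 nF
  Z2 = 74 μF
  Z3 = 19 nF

Step 1 — Angular frequency: ω = 2π·f = 2π·1.55e+04 = 9.739e+04 rad/s.
Step 2 — Component impedances:
  Z1: Z = 1/(jωC) = -j/(ω·C) = 0 - j25.42 Ω
  Z2: Z = 1/(jωC) = -j/(ω·C) = 0 - j0.1388 Ω
  Z3: Z = 1/(jωC) = -j/(ω·C) = 0 - j540.4 Ω
Step 3 — With open output, the series arm Z2 and the output shunt Z3 appear in series to ground: Z2 + Z3 = 0 - j540.6 Ω.
Step 4 — Parallel with input shunt Z1: Z_in = Z1 || (Z2 + Z3) = 0 - j24.27 Ω = 24.27∠-90.0° Ω.

Z = 0 - j24.27 Ω = 24.27∠-90.0° Ω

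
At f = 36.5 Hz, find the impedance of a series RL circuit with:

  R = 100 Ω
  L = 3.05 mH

Step 1 — Angular frequency: ω = 2π·f = 2π·36.5 = 229.3 rad/s.
Step 2 — Component impedances:
  R: Z = R = 100 Ω
  L: Z = jωL = j·229.3·0.00305 = 0 + j0.6995 Ω
Step 3 — Series combination: Z_total = R + L = 100 + j0.6995 Ω = 100∠0.4° Ω.

Z = 100 + j0.6995 Ω = 100∠0.4° Ω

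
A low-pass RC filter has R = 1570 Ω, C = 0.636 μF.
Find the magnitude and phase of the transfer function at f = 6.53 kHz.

Step 1 — Angular frequency: ω = 2π·6530 = 4.103e+04 rad/s.
Step 2 — Transfer function: H(jω) = 1/(1 + jωRC).
Step 3 — Denominator: 1 + jωRC = 1 + j·4.103e+04·1570·6.36e-07 = 1 + j40.97.
Step 4 — H = 0.0005954 - j0.02439.
Step 5 — Magnitude: |H| = 0.0244 (-32.3 dB); phase: φ = -88.6°.

|H| = 0.0244 (-32.3 dB), φ = -88.6°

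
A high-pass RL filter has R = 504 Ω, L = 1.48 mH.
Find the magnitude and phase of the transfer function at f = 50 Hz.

Step 1 — Angular frequency: ω = 2π·50 = 314.2 rad/s.
Step 2 — Transfer function: H(jω) = jωL/(R + jωL).
Step 3 — Numerator jωL = j·0.465; denominator R + jωL = 504 + j0.465.
Step 4 — H = 8.511e-07 + j0.0009225.
Step 5 — Magnitude: |H| = 0.0009225 (-60.7 dB); phase: φ = 89.9°.

|H| = 0.0009225 (-60.7 dB), φ = 89.9°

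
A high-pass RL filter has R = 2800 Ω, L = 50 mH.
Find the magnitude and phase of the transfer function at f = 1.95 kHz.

Step 1 — Angular frequency: ω = 2π·1950 = 1.225e+04 rad/s.
Step 2 — Transfer function: H(jω) = jωL/(R + jωL).
Step 3 — Numerator jωL = j·612.6; denominator R + jωL = 2800 + j612.6.
Step 4 — H = 0.04568 + j0.2088.
Step 5 — Magnitude: |H| = 0.2137 (-13.4 dB); phase: φ = 77.7°.

|H| = 0.2137 (-13.4 dB), φ = 77.7°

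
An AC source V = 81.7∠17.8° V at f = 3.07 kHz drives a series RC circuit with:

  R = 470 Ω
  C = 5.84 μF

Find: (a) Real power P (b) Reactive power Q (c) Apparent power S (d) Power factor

Step 1 — Angular frequency: ω = 2π·f = 2π·3070 = 1.929e+04 rad/s.
Step 2 — Component impedances:
  R: Z = R = 470 Ω
  C: Z = 1/(jωC) = -j/(ω·C) = 0 - j8.877 Ω
Step 3 — Series combination: Z_total = R + C = 470 - j8.877 Ω = 470.1∠-1.1° Ω.
Step 4 — Source phasor: V = 81.7∠17.8° V = 77.79 + j24.98 V.
Step 5 — Current: I = V / Z = 0.1644 + j0.05624 A = 0.1738∠18.9° A.
Step 6 — Complex power: S = V·I* = 14.2 - j0.2681 VA.
Step 7 — Real power: P = Re(S) = 14.2 W.
Step 8 — Reactive power: Q = Im(S) = -0.2681 VAR.
Step 9 — Apparent power: |S| = 14.2 VA.
Step 10 — Power factor: PF = P/|S| = 0.9998 (leading).

(a) P = 14.2 W  (b) Q = -0.2681 VAR  (c) S = 14.2 VA  (d) PF = 0.9998 (leading)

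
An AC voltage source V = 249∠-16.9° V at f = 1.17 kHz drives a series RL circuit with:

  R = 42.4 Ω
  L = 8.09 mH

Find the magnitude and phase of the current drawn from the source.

Step 1 — Angular frequency: ω = 2π·f = 2π·1170 = 7351 rad/s.
Step 2 — Component impedances:
  R: Z = R = 42.4 Ω
  L: Z = jωL = j·7351·0.00809 = 0 + j59.47 Ω
Step 3 — Series combination: Z_total = R + L = 42.4 + j59.47 Ω = 73.04∠54.5° Ω.
Step 4 — Source phasor: V = 249∠-16.9° V = 238.2 - j72.38 V.
Step 5 — Ohm's law: I = V / Z_total = (238.2 - j72.38) / (42.4 + j59.47) = 1.087 - j3.231 A.
Step 6 — Convert to polar: |I| = 3.409 A, ∠I = -71.4°.

I = 3.409∠-71.4° A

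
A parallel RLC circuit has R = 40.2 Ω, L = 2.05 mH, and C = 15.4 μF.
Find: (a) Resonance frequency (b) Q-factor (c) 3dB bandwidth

Step 1 — Resonance: ω₀ = 1/√(LC) = 1/√(0.00205·1.54e-05) = 5628 rad/s.
Step 2 — f₀ = ω₀/(2π) = 895.7 Hz.
Step 3 — Parallel Q: Q = R/(ω₀L) = 40.2/(5628·0.00205) = 3.484.
Step 4 — Bandwidth: Δω = ω₀/Q = 1615 rad/s; BW = Δω/(2π) = 257.1 Hz.

(a) f₀ = 895.7 Hz  (b) Q = 3.484  (c) BW = 257.1 Hz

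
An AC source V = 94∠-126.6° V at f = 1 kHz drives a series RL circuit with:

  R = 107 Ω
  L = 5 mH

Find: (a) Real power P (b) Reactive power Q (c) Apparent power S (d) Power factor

Step 1 — Angular frequency: ω = 2π·f = 2π·1000 = 6283 rad/s.
Step 2 — Component impedances:
  R: Z = R = 107 Ω
  L: Z = jωL = j·6283·0.005 = 0 + j31.42 Ω
Step 3 — Series combination: Z_total = R + L = 107 + j31.42 Ω = 111.5∠16.4° Ω.
Step 4 — Source phasor: V = 94∠-126.6° V = -56.05 - j75.46 V.
Step 5 — Current: I = V / Z = -0.6729 - j0.5077 A = 0.8429∠-143.0° A.
Step 6 — Complex power: S = V·I* = 76.03 + j22.32 VA.
Step 7 — Real power: P = Re(S) = 76.03 W.
Step 8 — Reactive power: Q = Im(S) = 22.32 VAR.
Step 9 — Apparent power: |S| = 79.23 VA.
Step 10 — Power factor: PF = P/|S| = 0.9595 (lagging).

(a) P = 76.03 W  (b) Q = 22.32 VAR  (c) S = 79.23 VA  (d) PF = 0.9595 (lagging)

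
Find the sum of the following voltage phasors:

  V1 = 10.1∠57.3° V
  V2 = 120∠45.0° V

Step 1 — Convert each phasor to rectangular form:
  V1 = 10.1·(cos(57.3°) + j·sin(57.3°)) = 5.456 + j8.499 V
  V2 = 120·(cos(45.0°) + j·sin(45.0°)) = 84.85 + j84.85 V
Step 2 — Sum components: V_total = 90.31 + j93.35 V.
Step 3 — Convert to polar: |V_total| = 129.9 V, ∠V_total = 45.9°.

V_total = 129.9∠45.9° V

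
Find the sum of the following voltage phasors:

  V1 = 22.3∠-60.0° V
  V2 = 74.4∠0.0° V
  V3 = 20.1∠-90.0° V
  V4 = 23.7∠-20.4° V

Step 1 — Convert each phasor to rectangular form:
  V1 = 22.3·(cos(-60.0°) + j·sin(-60.0°)) = 11.15 - j19.31 V
  V2 = 74.4·(cos(0.0°) + j·sin(0.0°)) = 74.4 V
  V3 = 20.1·(cos(-90.0°) + j·sin(-90.0°)) = 0 - j20.1 V
  V4 = 23.7·(cos(-20.4°) + j·sin(-20.4°)) = 22.21 - j8.261 V
Step 2 — Sum components: V_total = 107.8 - j47.67 V.
Step 3 — Convert to polar: |V_total| = 117.8 V, ∠V_total = -23.9°.

V_total = 117.8∠-23.9° V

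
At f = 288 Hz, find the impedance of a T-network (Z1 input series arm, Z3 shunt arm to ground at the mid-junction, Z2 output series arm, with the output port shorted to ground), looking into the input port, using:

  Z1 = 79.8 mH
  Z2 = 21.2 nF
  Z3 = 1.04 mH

Step 1 — Angular frequency: ω = 2π·f = 2π·288 = 1810 rad/s.
Step 2 — Component impedances:
  Z1: Z = jωL = j·1810·0.0798 = 0 + j144.4 Ω
  Z2: Z = 1/(jωC) = -j/(ω·C) = 0 - j2.607e+04 Ω
  Z3: Z = jωL = j·1810·0.00104 = 0 + j1.882 Ω
Step 3 — With the output port shorted to ground, the output series arm Z2 runs from the junction to ground; the shunt arm Z3 also runs from the junction to ground. They appear in parallel: Z3 || Z2 = 0 + j1.882 Ω.
Step 4 — Series with input arm Z1: Z_in = Z1 + (Z3 || Z2) = 0 + j146.3 Ω = 146.3∠90.0° Ω.

Z = 0 + j146.3 Ω = 146.3∠90.0° Ω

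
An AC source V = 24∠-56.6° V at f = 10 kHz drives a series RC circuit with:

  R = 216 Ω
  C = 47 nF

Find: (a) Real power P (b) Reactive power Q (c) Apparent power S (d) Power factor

Step 1 — Angular frequency: ω = 2π·f = 2π·1e+04 = 6.283e+04 rad/s.
Step 2 — Component impedances:
  R: Z = R = 216 Ω
  C: Z = 1/(jωC) = -j/(ω·C) = 0 - j338.6 Ω
Step 3 — Series combination: Z_total = R + C = 216 - j338.6 Ω = 401.7∠-57.5° Ω.
Step 4 — Source phasor: V = 24∠-56.6° V = 13.21 - j20.04 V.
Step 5 — Current: I = V / Z = 0.05975 + j0.0009046 A = 0.05975∠0.9° A.
Step 6 — Complex power: S = V·I* = 0.7712 - j1.209 VA.
Step 7 — Real power: P = Re(S) = 0.7712 W.
Step 8 — Reactive power: Q = Im(S) = -1.209 VAR.
Step 9 — Apparent power: |S| = 1.434 VA.
Step 10 — Power factor: PF = P/|S| = 0.5378 (leading).

(a) P = 0.7712 W  (b) Q = -1.209 VAR  (c) S = 1.434 VA  (d) PF = 0.5378 (leading)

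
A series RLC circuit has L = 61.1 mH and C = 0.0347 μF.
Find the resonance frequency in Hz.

Step 1 — Resonance condition Im(Z)=0 gives ω₀ = 1/√(LC).
Step 2 — ω₀ = 1/√(0.0611·3.47e-08) = 2.172e+04 rad/s.
Step 3 — f₀ = ω₀/(2π) = 3456 Hz.

f₀ = 3456 Hz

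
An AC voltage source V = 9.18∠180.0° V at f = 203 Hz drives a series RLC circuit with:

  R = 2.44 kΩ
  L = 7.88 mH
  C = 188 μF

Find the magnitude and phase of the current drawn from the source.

Step 1 — Angular frequency: ω = 2π·f = 2π·203 = 1275 rad/s.
Step 2 — Component impedances:
  R: Z = R = 2440 Ω
  L: Z = jωL = j·1275·0.00788 = 0 + j10.05 Ω
  C: Z = 1/(jωC) = -j/(ω·C) = 0 - j4.17 Ω
Step 3 — Series combination: Z_total = R + L + C = 2440 + j5.881 Ω = 2440∠0.1° Ω.
Step 4 — Source phasor: V = 9.18∠180.0° V = -9.18 V.
Step 5 — Ohm's law: I = V / Z_total = (-9.18) / (2440 + j5.881) = -0.003762 + j9.067e-06 A.
Step 6 — Convert to polar: |I| = 0.003762 A, ∠I = 179.9°.

I = 0.003762∠179.9° A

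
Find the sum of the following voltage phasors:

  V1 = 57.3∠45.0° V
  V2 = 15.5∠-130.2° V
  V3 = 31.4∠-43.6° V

Step 1 — Convert each phasor to rectangular form:
  V1 = 57.3·(cos(45.0°) + j·sin(45.0°)) = 40.52 + j40.52 V
  V2 = 15.5·(cos(-130.2°) + j·sin(-130.2°)) = -10 - j11.84 V
  V3 = 31.4·(cos(-43.6°) + j·sin(-43.6°)) = 22.74 - j21.65 V
Step 2 — Sum components: V_total = 53.25 + j7.024 V.
Step 3 — Convert to polar: |V_total| = 53.71 V, ∠V_total = 7.5°.

V_total = 53.71∠7.5° V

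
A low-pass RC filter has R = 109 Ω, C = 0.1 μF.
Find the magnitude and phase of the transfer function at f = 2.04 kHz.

Step 1 — Angular frequency: ω = 2π·2040 = 1.282e+04 rad/s.
Step 2 — Transfer function: H(jω) = 1/(1 + jωRC).
Step 3 — Denominator: 1 + jωRC = 1 + j·1.282e+04·109·1e-07 = 1 + j0.1397.
Step 4 — H = 0.9809 - j0.137.
Step 5 — Magnitude: |H| = 0.9904 (-0.1 dB); phase: φ = -8.0°.

|H| = 0.9904 (-0.1 dB), φ = -8.0°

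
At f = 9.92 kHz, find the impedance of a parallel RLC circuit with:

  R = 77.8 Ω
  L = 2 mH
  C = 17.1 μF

Step 1 — Angular frequency: ω = 2π·f = 2π·9920 = 6.233e+04 rad/s.
Step 2 — Component impedances:
  R: Z = R = 77.8 Ω
  L: Z = jωL = j·6.233e+04·0.002 = 0 + j124.7 Ω
  C: Z = 1/(jωC) = -j/(ω·C) = 0 - j0.9382 Ω
Step 3 — Parallel combination: 1/Z_total = 1/R + 1/L + 1/C; Z_total = 0.01149 - j0.9452 Ω = 0.9453∠-89.3° Ω.

Z = 0.01149 - j0.9452 Ω = 0.9453∠-89.3° Ω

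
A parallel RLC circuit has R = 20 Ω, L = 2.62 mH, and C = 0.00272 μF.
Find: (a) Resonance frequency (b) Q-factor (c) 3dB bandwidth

Step 1 — Resonance: ω₀ = 1/√(LC) = 1/√(0.00262·2.72e-09) = 3.746e+05 rad/s.
Step 2 — f₀ = ω₀/(2π) = 5.962e+04 Hz.
Step 3 — Parallel Q: Q = R/(ω₀L) = 20/(3.746e+05·0.00262) = 0.02038.
Step 4 — Bandwidth: Δω = ω₀/Q = 1.838e+07 rad/s; BW = Δω/(2π) = 2.926e+06 Hz.

(a) f₀ = 5.962e+04 Hz  (b) Q = 0.02038  (c) BW = 2.926e+06 Hz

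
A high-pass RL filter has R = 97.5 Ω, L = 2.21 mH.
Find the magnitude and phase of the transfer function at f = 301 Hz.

Step 1 — Angular frequency: ω = 2π·301 = 1891 rad/s.
Step 2 — Transfer function: H(jω) = jωL/(R + jωL).
Step 3 — Numerator jωL = j·4.18; denominator R + jωL = 97.5 + j4.18.
Step 4 — H = 0.001834 + j0.04279.
Step 5 — Magnitude: |H| = 0.04283 (-27.4 dB); phase: φ = 87.5°.

|H| = 0.04283 (-27.4 dB), φ = 87.5°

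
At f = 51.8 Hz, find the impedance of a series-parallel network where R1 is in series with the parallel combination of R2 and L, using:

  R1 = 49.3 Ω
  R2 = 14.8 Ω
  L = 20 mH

Step 1 — Angular frequency: ω = 2π·f = 2π·51.8 = 325.5 rad/s.
Step 2 — Component impedances:
  R1: Z = R = 49.3 Ω
  R2: Z = R = 14.8 Ω
  L: Z = jωL = j·325.5·0.02 = 0 + j6.509 Ω
Step 3 — Parallel branch: R2 || L = 1/(1/R2 + 1/L) = 2.399 + j5.454 Ω.
Step 4 — Series with R1: Z_total = R1 + (R2 || L) = 51.7 + j5.454 Ω = 51.99∠6.0° Ω.

Z = 51.7 + j5.454 Ω = 51.99∠6.0° Ω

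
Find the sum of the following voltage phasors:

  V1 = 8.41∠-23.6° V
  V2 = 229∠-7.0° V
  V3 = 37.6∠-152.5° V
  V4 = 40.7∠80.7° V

Step 1 — Convert each phasor to rectangular form:
  V1 = 8.41·(cos(-23.6°) + j·sin(-23.6°)) = 7.707 - j3.367 V
  V2 = 229·(cos(-7.0°) + j·sin(-7.0°)) = 227.3 - j27.91 V
  V3 = 37.6·(cos(-152.5°) + j·sin(-152.5°)) = -33.35 - j17.36 V
  V4 = 40.7·(cos(80.7°) + j·sin(80.7°)) = 6.577 + j40.17 V
Step 2 — Sum components: V_total = 208.2 - j8.472 V.
Step 3 — Convert to polar: |V_total| = 208.4 V, ∠V_total = -2.3°.

V_total = 208.4∠-2.3° V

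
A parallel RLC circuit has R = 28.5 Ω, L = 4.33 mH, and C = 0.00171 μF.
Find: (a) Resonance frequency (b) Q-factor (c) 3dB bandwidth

Step 1 — Resonance: ω₀ = 1/√(LC) = 1/√(0.00433·1.71e-09) = 3.675e+05 rad/s.
Step 2 — f₀ = ω₀/(2π) = 5.849e+04 Hz.
Step 3 — Parallel Q: Q = R/(ω₀L) = 28.5/(3.675e+05·0.00433) = 0.01791.
Step 4 — Bandwidth: Δω = ω₀/Q = 2.052e+07 rad/s; BW = Δω/(2π) = 3.266e+06 Hz.

(a) f₀ = 5.849e+04 Hz  (b) Q = 0.01791  (c) BW = 3.266e+06 Hz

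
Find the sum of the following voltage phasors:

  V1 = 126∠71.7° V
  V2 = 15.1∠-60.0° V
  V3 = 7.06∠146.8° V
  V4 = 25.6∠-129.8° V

Step 1 — Convert each phasor to rectangular form:
  V1 = 126·(cos(71.7°) + j·sin(71.7°)) = 39.56 + j119.6 V
  V2 = 15.1·(cos(-60.0°) + j·sin(-60.0°)) = 7.55 - j13.08 V
  V3 = 7.06·(cos(146.8°) + j·sin(146.8°)) = -5.908 + j3.866 V
  V4 = 25.6·(cos(-129.8°) + j·sin(-129.8°)) = -16.39 - j19.67 V
Step 2 — Sum components: V_total = 24.82 + j90.75 V.
Step 3 — Convert to polar: |V_total| = 94.08 V, ∠V_total = 74.7°.

V_total = 94.08∠74.7° V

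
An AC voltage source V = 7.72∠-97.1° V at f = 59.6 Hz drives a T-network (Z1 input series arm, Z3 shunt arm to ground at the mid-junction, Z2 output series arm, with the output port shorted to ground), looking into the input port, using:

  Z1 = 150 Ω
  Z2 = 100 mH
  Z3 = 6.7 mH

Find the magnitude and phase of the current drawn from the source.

Step 1 — Angular frequency: ω = 2π·f = 2π·59.6 = 374.5 rad/s.
Step 2 — Component impedances:
  Z1: Z = R = 150 Ω
  Z2: Z = jωL = j·374.5·0.1 = 0 + j37.45 Ω
  Z3: Z = jωL = j·374.5·0.0067 = 0 + j2.509 Ω
Step 3 — With the output port shorted to ground, the output series arm Z2 runs from the junction to ground; the shunt arm Z3 also runs from the junction to ground. They appear in parallel: Z3 || Z2 = 0 + j2.351 Ω.
Step 4 — Series with input arm Z1: Z_in = Z1 + (Z3 || Z2) = 150 + j2.351 Ω = 150∠0.9° Ω.
Step 5 — Source phasor: V = 7.72∠-97.1° V = -0.9542 - j7.661 V.
Step 6 — Ohm's law: I = V / Z_total = (-0.9542 - j7.661) / (150 + j2.351) = -0.00716 - j0.05096 A.
Step 7 — Convert to polar: |I| = 0.05146 A, ∠I = -98.0°.

I = 0.05146∠-98.0° A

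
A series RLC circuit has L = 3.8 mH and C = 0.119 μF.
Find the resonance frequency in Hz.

Step 1 — Resonance condition Im(Z)=0 gives ω₀ = 1/√(LC).
Step 2 — ω₀ = 1/√(0.0038·1.19e-07) = 4.703e+04 rad/s.
Step 3 — f₀ = ω₀/(2π) = 7484 Hz.

f₀ = 7484 Hz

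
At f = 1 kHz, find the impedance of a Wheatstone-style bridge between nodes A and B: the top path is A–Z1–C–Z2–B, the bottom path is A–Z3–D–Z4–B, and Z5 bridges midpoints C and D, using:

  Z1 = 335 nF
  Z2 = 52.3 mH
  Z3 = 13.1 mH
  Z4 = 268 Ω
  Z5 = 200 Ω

Step 1 — Angular frequency: ω = 2π·f = 2π·1000 = 6283 rad/s.
Step 2 — Component impedances:
  Z1: Z = 1/(jωC) = -j/(ω·C) = 0 - j475.1 Ω
  Z2: Z = jωL = j·6283·0.0523 = 0 + j328.6 Ω
  Z3: Z = jωL = j·6283·0.0131 = 0 + j82.31 Ω
  Z4: Z = R = 268 Ω
  Z5: Z = R = 200 Ω
Step 3 — Bridge requires nodal analysis (the Z5 bridge couples midpoints C and D, so the two paths cannot be reduced to a simple series/parallel combination). Setting node B to ground and injecting 1 A at node A, the 3-node admittance system at A, C, D solves to V_A = Z_AB = 170.8 + j137.8 Ω = 219.5∠38.9° Ω.

Z = 170.8 + j137.8 Ω = 219.5∠38.9° Ω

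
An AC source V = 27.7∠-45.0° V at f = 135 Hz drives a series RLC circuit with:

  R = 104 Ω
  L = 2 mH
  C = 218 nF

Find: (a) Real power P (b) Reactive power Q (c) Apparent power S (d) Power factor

Step 1 — Angular frequency: ω = 2π·f = 2π·135 = 848.2 rad/s.
Step 2 — Component impedances:
  R: Z = R = 104 Ω
  L: Z = jωL = j·848.2·0.002 = 0 + j1.696 Ω
  C: Z = 1/(jωC) = -j/(ω·C) = 0 - j5408 Ω
Step 3 — Series combination: Z_total = R + L + C = 104 - j5406 Ω = 5407∠-88.9° Ω.
Step 4 — Source phasor: V = 27.7∠-45.0° V = 19.59 - j19.59 V.
Step 5 — Current: I = V / Z = 0.003691 + j0.003552 A = 0.005123∠43.9° A.
Step 6 — Complex power: S = V·I* = 0.002729 - j0.1419 VA.
Step 7 — Real power: P = Re(S) = 0.002729 W.
Step 8 — Reactive power: Q = Im(S) = -0.1419 VAR.
Step 9 — Apparent power: |S| = 0.1419 VA.
Step 10 — Power factor: PF = P/|S| = 0.01923 (leading).

(a) P = 0.002729 W  (b) Q = -0.1419 VAR  (c) S = 0.1419 VA  (d) PF = 0.01923 (leading)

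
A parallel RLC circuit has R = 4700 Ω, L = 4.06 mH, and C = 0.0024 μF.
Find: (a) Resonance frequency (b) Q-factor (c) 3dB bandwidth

Step 1 — Resonance: ω₀ = 1/√(LC) = 1/√(0.00406·2.4e-09) = 3.204e+05 rad/s.
Step 2 — f₀ = ω₀/(2π) = 5.099e+04 Hz.
Step 3 — Parallel Q: Q = R/(ω₀L) = 4700/(3.204e+05·0.00406) = 3.614.
Step 4 — Bandwidth: Δω = ω₀/Q = 8.865e+04 rad/s; BW = Δω/(2π) = 1.411e+04 Hz.

(a) f₀ = 5.099e+04 Hz  (b) Q = 3.614  (c) BW = 1.411e+04 Hz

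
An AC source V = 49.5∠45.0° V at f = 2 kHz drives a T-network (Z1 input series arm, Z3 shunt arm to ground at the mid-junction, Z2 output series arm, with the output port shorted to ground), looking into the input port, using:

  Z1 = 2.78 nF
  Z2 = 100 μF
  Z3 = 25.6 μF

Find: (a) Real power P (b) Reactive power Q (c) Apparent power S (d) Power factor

Step 1 — Angular frequency: ω = 2π·f = 2π·2000 = 1.257e+04 rad/s.
Step 2 — Component impedances:
  Z1: Z = 1/(jωC) = -j/(ω·C) = 0 - j2.862e+04 Ω
  Z2: Z = 1/(jωC) = -j/(ω·C) = 0 - j0.7958 Ω
  Z3: Z = 1/(jωC) = -j/(ω·C) = 0 - j3.108 Ω
Step 3 — With the output port shorted to ground, the output series arm Z2 runs from the junction to ground; the shunt arm Z3 also runs from the junction to ground. They appear in parallel: Z3 || Z2 = 0 - j0.6336 Ω.
Step 4 — Series with input arm Z1: Z_in = Z1 + (Z3 || Z2) = 0 - j2.863e+04 Ω = 2.863e+04∠-90.0° Ω.
Step 5 — Source phasor: V = 49.5∠45.0° V = 35 + j35 V.
Step 6 — Current: I = V / Z = -0.001223 + j0.001223 A = 0.001729∠135.0° A.
Step 7 — Complex power: S = V·I* = 0 - j0.0856 VA.
Step 8 — Real power: P = Re(S) = 0 W.
Step 9 — Reactive power: Q = Im(S) = -0.0856 VAR.
Step 10 — Apparent power: |S| = 0.0856 VA.
Step 11 — Power factor: PF = P/|S| = 0 (leading).

(a) P = 0 W  (b) Q = -0.0856 VAR  (c) S = 0.0856 VA  (d) PF = 0 (leading)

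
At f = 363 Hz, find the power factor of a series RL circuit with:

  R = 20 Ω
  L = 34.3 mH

Step 1 — Angular frequency: ω = 2π·f = 2π·363 = 2281 rad/s.
Step 2 — Component impedances:
  R: Z = R = 20 Ω
  L: Z = jωL = j·2281·0.0343 = 0 + j78.23 Ω
Step 3 — Series combination: Z_total = R + L = 20 + j78.23 Ω = 80.75∠75.7° Ω.
Step 4 — Power factor: PF = cos(φ) = Re(Z)/|Z| = 20/80.75 = 0.2477.
Step 5 — Type: Im(Z) = 78.23 ⇒ lagging (phase φ = 75.7°).

PF = 0.2477 (lagging, φ = 75.7°)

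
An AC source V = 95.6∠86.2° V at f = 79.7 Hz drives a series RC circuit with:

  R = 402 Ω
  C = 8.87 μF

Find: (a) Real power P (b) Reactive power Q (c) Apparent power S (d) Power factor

Step 1 — Angular frequency: ω = 2π·f = 2π·79.7 = 500.8 rad/s.
Step 2 — Component impedances:
  R: Z = R = 402 Ω
  C: Z = 1/(jωC) = -j/(ω·C) = 0 - j225.1 Ω
Step 3 — Series combination: Z_total = R + C = 402 - j225.1 Ω = 460.7∠-29.3° Ω.
Step 4 — Source phasor: V = 95.6∠86.2° V = 6.336 + j95.39 V.
Step 5 — Current: I = V / Z = -0.08916 + j0.1874 A = 0.2075∠115.5° A.
Step 6 — Complex power: S = V·I* = 17.31 - j9.692 VA.
Step 7 — Real power: P = Re(S) = 17.31 W.
Step 8 — Reactive power: Q = Im(S) = -9.692 VAR.
Step 9 — Apparent power: |S| = 19.84 VA.
Step 10 — Power factor: PF = P/|S| = 0.8725 (leading).

(a) P = 17.31 W  (b) Q = -9.692 VAR  (c) S = 19.84 VA  (d) PF = 0.8725 (leading)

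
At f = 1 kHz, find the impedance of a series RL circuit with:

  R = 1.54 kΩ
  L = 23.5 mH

Step 1 — Angular frequency: ω = 2π·f = 2π·1000 = 6283 rad/s.
Step 2 — Component impedances:
  R: Z = R = 1540 Ω
  L: Z = jωL = j·6283·0.0235 = 0 + j147.7 Ω
Step 3 — Series combination: Z_total = R + L = 1540 + j147.7 Ω = 1547∠5.5° Ω.

Z = 1540 + j147.7 Ω = 1547∠5.5° Ω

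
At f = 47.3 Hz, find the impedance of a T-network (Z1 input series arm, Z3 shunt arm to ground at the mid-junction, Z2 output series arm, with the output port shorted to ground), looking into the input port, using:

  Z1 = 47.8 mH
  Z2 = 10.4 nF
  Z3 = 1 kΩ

Step 1 — Angular frequency: ω = 2π·f = 2π·47.3 = 297.2 rad/s.
Step 2 — Component impedances:
  Z1: Z = jωL = j·297.2·0.0478 = 0 + j14.21 Ω
  Z2: Z = 1/(jωC) = -j/(ω·C) = 0 - j3.235e+05 Ω
  Z3: Z = R = 1000 Ω
Step 3 — With the output port shorted to ground, the output series arm Z2 runs from the junction to ground; the shunt arm Z3 also runs from the junction to ground. They appear in parallel: Z3 || Z2 = 1000 - j3.091 Ω.
Step 4 — Series with input arm Z1: Z_in = Z1 + (Z3 || Z2) = 1000 + j11.12 Ω = 1000∠0.6° Ω.

Z = 1000 + j11.12 Ω = 1000∠0.6° Ω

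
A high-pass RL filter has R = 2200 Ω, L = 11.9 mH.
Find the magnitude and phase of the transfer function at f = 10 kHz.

Step 1 — Angular frequency: ω = 2π·1e+04 = 6.283e+04 rad/s.
Step 2 — Transfer function: H(jω) = jωL/(R + jωL).
Step 3 — Numerator jωL = j·747.7; denominator R + jωL = 2200 + j747.7.
Step 4 — H = 0.1035 + j0.3047.
Step 5 — Magnitude: |H| = 0.3218 (-9.8 dB); phase: φ = 71.2°.

|H| = 0.3218 (-9.8 dB), φ = 71.2°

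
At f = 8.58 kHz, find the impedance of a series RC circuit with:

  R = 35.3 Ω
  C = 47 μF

Step 1 — Angular frequency: ω = 2π·f = 2π·8580 = 5.391e+04 rad/s.
Step 2 — Component impedances:
  R: Z = R = 35.3 Ω
  C: Z = 1/(jωC) = -j/(ω·C) = 0 - j0.3947 Ω
Step 3 — Series combination: Z_total = R + C = 35.3 - j0.3947 Ω = 35.3∠-0.6° Ω.

Z = 35.3 - j0.3947 Ω = 35.3∠-0.6° Ω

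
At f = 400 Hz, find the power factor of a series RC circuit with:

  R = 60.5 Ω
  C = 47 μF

Step 1 — Angular frequency: ω = 2π·f = 2π·400 = 2513 rad/s.
Step 2 — Component impedances:
  R: Z = R = 60.5 Ω
  C: Z = 1/(jωC) = -j/(ω·C) = 0 - j8.466 Ω
Step 3 — Series combination: Z_total = R + C = 60.5 - j8.466 Ω = 61.09∠-8.0° Ω.
Step 4 — Power factor: PF = cos(φ) = Re(Z)/|Z| = 60.5/61.089 = 0.9904.
Step 5 — Type: Im(Z) = -8.466 ⇒ leading (phase φ = -8.0°).

PF = 0.9904 (leading, φ = -8.0°)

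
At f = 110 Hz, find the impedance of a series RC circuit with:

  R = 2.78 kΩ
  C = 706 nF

Step 1 — Angular frequency: ω = 2π·f = 2π·110 = 691.2 rad/s.
Step 2 — Component impedances:
  R: Z = R = 2780 Ω
  C: Z = 1/(jωC) = -j/(ω·C) = 0 - j2049 Ω
Step 3 — Series combination: Z_total = R + C = 2780 - j2049 Ω = 3454∠-36.4° Ω.

Z = 2780 - j2049 Ω = 3454∠-36.4° Ω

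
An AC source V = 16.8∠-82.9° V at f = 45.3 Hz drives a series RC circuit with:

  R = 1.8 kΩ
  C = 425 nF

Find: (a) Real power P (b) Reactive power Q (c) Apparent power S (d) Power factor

Step 1 — Angular frequency: ω = 2π·f = 2π·45.3 = 284.6 rad/s.
Step 2 — Component impedances:
  R: Z = R = 1800 Ω
  C: Z = 1/(jωC) = -j/(ω·C) = 0 - j8267 Ω
Step 3 — Series combination: Z_total = R + C = 1800 - j8267 Ω = 8460∠-77.7° Ω.
Step 4 — Source phasor: V = 16.8∠-82.9° V = 2.077 - j16.67 V.
Step 5 — Current: I = V / Z = 0.001978 - j0.0001794 A = 0.001986∠-5.2° A.
Step 6 — Complex power: S = V·I* = 0.007098 - j0.0326 VA.
Step 7 — Real power: P = Re(S) = 0.007098 W.
Step 8 — Reactive power: Q = Im(S) = -0.0326 VAR.
Step 9 — Apparent power: |S| = 0.03336 VA.
Step 10 — Power factor: PF = P/|S| = 0.2128 (leading).

(a) P = 0.007098 W  (b) Q = -0.0326 VAR  (c) S = 0.03336 VA  (d) PF = 0.2128 (leading)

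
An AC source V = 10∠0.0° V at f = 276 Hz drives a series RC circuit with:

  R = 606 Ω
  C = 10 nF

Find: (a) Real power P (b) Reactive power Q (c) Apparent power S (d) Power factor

Step 1 — Angular frequency: ω = 2π·f = 2π·276 = 1734 rad/s.
Step 2 — Component impedances:
  R: Z = R = 606 Ω
  C: Z = 1/(jωC) = -j/(ω·C) = 0 - j5.766e+04 Ω
Step 3 — Series combination: Z_total = R + C = 606 - j5.766e+04 Ω = 5.767e+04∠-89.4° Ω.
Step 4 — Source phasor: V = 10∠0.0° V = 10 V.
Step 5 — Current: I = V / Z = 1.822e-06 + j0.0001734 A = 0.0001734∠89.4° A.
Step 6 — Complex power: S = V·I* = 1.822e-05 - j0.001734 VA.
Step 7 — Real power: P = Re(S) = 1.822e-05 W.
Step 8 — Reactive power: Q = Im(S) = -0.001734 VAR.
Step 9 — Apparent power: |S| = 0.001734 VA.
Step 10 — Power factor: PF = P/|S| = 0.01051 (leading).

(a) P = 1.822e-05 W  (b) Q = -0.001734 VAR  (c) S = 0.001734 VA  (d) PF = 0.01051 (leading)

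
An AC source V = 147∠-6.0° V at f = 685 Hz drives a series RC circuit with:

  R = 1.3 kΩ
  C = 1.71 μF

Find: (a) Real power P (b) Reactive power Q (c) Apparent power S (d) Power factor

Step 1 — Angular frequency: ω = 2π·f = 2π·685 = 4304 rad/s.
Step 2 — Component impedances:
  R: Z = R = 1300 Ω
  C: Z = 1/(jωC) = -j/(ω·C) = 0 - j135.9 Ω
Step 3 — Series combination: Z_total = R + C = 1300 - j135.9 Ω = 1307∠-6.0° Ω.
Step 4 — Source phasor: V = 147∠-6.0° V = 146.2 - j15.37 V.
Step 5 — Current: I = V / Z = 0.1125 - j6.524e-05 A = 0.1125∠-0.0° A.
Step 6 — Complex power: S = V·I* = 16.44 - j1.719 VA.
Step 7 — Real power: P = Re(S) = 16.44 W.
Step 8 — Reactive power: Q = Im(S) = -1.719 VAR.
Step 9 — Apparent power: |S| = 16.53 VA.
Step 10 — Power factor: PF = P/|S| = 0.9946 (leading).

(a) P = 16.44 W  (b) Q = -1.719 VAR  (c) S = 16.53 VA  (d) PF = 0.9946 (leading)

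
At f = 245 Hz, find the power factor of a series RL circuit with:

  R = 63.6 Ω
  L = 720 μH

Step 1 — Angular frequency: ω = 2π·f = 2π·245 = 1539 rad/s.
Step 2 — Component impedances:
  R: Z = R = 63.6 Ω
  L: Z = jωL = j·1539·0.00072 = 0 + j1.108 Ω
Step 3 — Series combination: Z_total = R + L = 63.6 + j1.108 Ω = 63.61∠1.0° Ω.
Step 4 — Power factor: PF = cos(φ) = Re(Z)/|Z| = 63.6/63.61 = 0.9998.
Step 5 — Type: Im(Z) = 1.108 ⇒ lagging (phase φ = 1.0°).

PF = 0.9998 (lagging, φ = 1.0°)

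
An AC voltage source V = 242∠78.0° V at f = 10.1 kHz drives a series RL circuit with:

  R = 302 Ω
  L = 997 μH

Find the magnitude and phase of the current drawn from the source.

Step 1 — Angular frequency: ω = 2π·f = 2π·1.01e+04 = 6.346e+04 rad/s.
Step 2 — Component impedances:
  R: Z = R = 302 Ω
  L: Z = jωL = j·6.346e+04·0.000997 = 0 + j63.27 Ω
Step 3 — Series combination: Z_total = R + L = 302 + j63.27 Ω = 308.6∠11.8° Ω.
Step 4 — Source phasor: V = 242∠78.0° V = 50.31 + j236.7 V.
Step 5 — Ohm's law: I = V / Z_total = (50.31 + j236.7) / (302 + j63.27) = 0.3169 + j0.7174 A.
Step 6 — Convert to polar: |I| = 0.7843 A, ∠I = 66.2°.

I = 0.7843∠66.2° A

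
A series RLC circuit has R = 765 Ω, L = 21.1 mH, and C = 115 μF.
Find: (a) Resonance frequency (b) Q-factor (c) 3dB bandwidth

Step 1 — Resonance condition Im(Z)=0 gives ω₀ = 1/√(LC).
Step 2 — ω₀ = 1/√(0.0211·0.000115) = 642 rad/s.
Step 3 — f₀ = ω₀/(2π) = 102.2 Hz.
Step 4 — Series Q: Q = ω₀L/R = 642·0.0211/765 = 0.01771.
Step 5 — 3dB bandwidth: Δω = ω₀/Q = 3.626e+04 rad/s; BW = Δω/(2π) = 5770 Hz.

(a) f₀ = 102.2 Hz  (b) Q = 0.01771  (c) BW = 5770 Hz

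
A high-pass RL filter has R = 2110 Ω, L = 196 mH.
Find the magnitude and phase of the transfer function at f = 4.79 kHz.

Step 1 — Angular frequency: ω = 2π·4790 = 3.01e+04 rad/s.
Step 2 — Transfer function: H(jω) = jωL/(R + jωL).
Step 3 — Numerator jωL = j·5899; denominator R + jωL = 2110 + j5899.
Step 4 — H = 0.8866 + j0.3171.
Step 5 — Magnitude: |H| = 0.9416 (-0.5 dB); phase: φ = 19.7°.

|H| = 0.9416 (-0.5 dB), φ = 19.7°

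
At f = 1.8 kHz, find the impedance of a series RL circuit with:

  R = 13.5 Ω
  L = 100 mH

Step 1 — Angular frequency: ω = 2π·f = 2π·1800 = 1.131e+04 rad/s.
Step 2 — Component impedances:
  R: Z = R = 13.5 Ω
  L: Z = jωL = j·1.131e+04·0.1 = 0 + j1131 Ω
Step 3 — Series combination: Z_total = R + L = 13.5 + j1131 Ω = 1131∠89.3° Ω.

Z = 13.5 + j1131 Ω = 1131∠89.3° Ω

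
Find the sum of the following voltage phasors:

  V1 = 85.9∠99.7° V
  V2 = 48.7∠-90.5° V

Step 1 — Convert each phasor to rectangular form:
  V1 = 85.9·(cos(99.7°) + j·sin(99.7°)) = -14.47 + j84.67 V
  V2 = 48.7·(cos(-90.5°) + j·sin(-90.5°)) = -0.425 - j48.7 V
Step 2 — Sum components: V_total = -14.9 + j35.97 V.
Step 3 — Convert to polar: |V_total| = 38.94 V, ∠V_total = 112.5°.

V_total = 38.94∠112.5° V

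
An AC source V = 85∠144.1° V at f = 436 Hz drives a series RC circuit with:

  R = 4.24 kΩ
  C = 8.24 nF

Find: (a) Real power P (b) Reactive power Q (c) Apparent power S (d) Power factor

Step 1 — Angular frequency: ω = 2π·f = 2π·436 = 2739 rad/s.
Step 2 — Component impedances:
  R: Z = R = 4240 Ω
  C: Z = 1/(jωC) = -j/(ω·C) = 0 - j4.43e+04 Ω
Step 3 — Series combination: Z_total = R + C = 4240 - j4.43e+04 Ω = 4.45e+04∠-84.5° Ω.
Step 4 — Source phasor: V = 85∠144.1° V = -68.85 + j49.84 V.
Step 5 — Current: I = V / Z = -0.001262 - j0.001433 A = 0.00191∠-131.4° A.
Step 6 — Complex power: S = V·I* = 0.01547 - j0.1616 VA.
Step 7 — Real power: P = Re(S) = 0.01547 W.
Step 8 — Reactive power: Q = Im(S) = -0.1616 VAR.
Step 9 — Apparent power: |S| = 0.1623 VA.
Step 10 — Power factor: PF = P/|S| = 0.09528 (leading).

(a) P = 0.01547 W  (b) Q = -0.1616 VAR  (c) S = 0.1623 VA  (d) PF = 0.09528 (leading)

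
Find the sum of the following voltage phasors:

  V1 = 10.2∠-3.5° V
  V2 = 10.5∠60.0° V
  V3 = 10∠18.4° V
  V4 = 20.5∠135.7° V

Step 1 — Convert each phasor to rectangular form:
  V1 = 10.2·(cos(-3.5°) + j·sin(-3.5°)) = 10.18 - j0.6227 V
  V2 = 10.5·(cos(60.0°) + j·sin(60.0°)) = 5.25 + j9.093 V
  V3 = 10·(cos(18.4°) + j·sin(18.4°)) = 9.489 + j3.156 V
  V4 = 20.5·(cos(135.7°) + j·sin(135.7°)) = -14.67 + j14.32 V
Step 2 — Sum components: V_total = 10.25 + j25.94 V.
Step 3 — Convert to polar: |V_total| = 27.9 V, ∠V_total = 68.4°.

V_total = 27.9∠68.4° V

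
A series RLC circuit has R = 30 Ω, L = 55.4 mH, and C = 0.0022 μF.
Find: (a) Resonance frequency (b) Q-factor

Step 1 — Resonance condition Im(Z)=0 gives ω₀ = 1/√(LC).
Step 2 — ω₀ = 1/√(0.0554·2.2e-09) = 9.058e+04 rad/s.
Step 3 — f₀ = ω₀/(2π) = 1.442e+04 Hz.
Step 4 — Series Q: Q = ω₀L/R = 9.058e+04·0.0554/30 = 167.3.

(a) f₀ = 1.442e+04 Hz  (b) Q = 167.3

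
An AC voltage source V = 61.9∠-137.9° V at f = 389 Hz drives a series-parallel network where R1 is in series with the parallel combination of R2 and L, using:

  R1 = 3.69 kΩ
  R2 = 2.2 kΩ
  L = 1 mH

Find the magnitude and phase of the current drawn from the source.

Step 1 — Angular frequency: ω = 2π·f = 2π·389 = 2444 rad/s.
Step 2 — Component impedances:
  R1: Z = R = 3690 Ω
  R2: Z = R = 2200 Ω
  L: Z = jωL = j·2444·0.001 = 0 + j2.444 Ω
Step 3 — Parallel branch: R2 || L = 1/(1/R2 + 1/L) = 0.002715 + j2.444 Ω.
Step 4 — Series with R1: Z_total = R1 + (R2 || L) = 3690 + j2.444 Ω = 3690∠0.0° Ω.
Step 5 — Source phasor: V = 61.9∠-137.9° V = -45.93 - j41.5 V.
Step 6 — Ohm's law: I = V / Z_total = (-45.93 - j41.5) / (3690 + j2.444) = -0.01245 - j0.01124 A.
Step 7 — Convert to polar: |I| = 0.01678 A, ∠I = -137.9°.

I = 0.01678∠-137.9° A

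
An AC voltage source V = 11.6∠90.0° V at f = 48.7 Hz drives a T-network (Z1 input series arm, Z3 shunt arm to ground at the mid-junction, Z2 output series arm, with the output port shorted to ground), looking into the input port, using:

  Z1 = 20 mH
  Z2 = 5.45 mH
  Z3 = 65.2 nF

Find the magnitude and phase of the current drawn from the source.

Step 1 — Angular frequency: ω = 2π·f = 2π·48.7 = 306 rad/s.
Step 2 — Component impedances:
  Z1: Z = jωL = j·306·0.02 = 0 + j6.12 Ω
  Z2: Z = jωL = j·306·0.00545 = 0 + j1.668 Ω
  Z3: Z = 1/(jωC) = -j/(ω·C) = 0 - j5.012e+04 Ω
Step 3 — With the output port shorted to ground, the output series arm Z2 runs from the junction to ground; the shunt arm Z3 also runs from the junction to ground. They appear in parallel: Z3 || Z2 = 0 + j1.668 Ω.
Step 4 — Series with input arm Z1: Z_in = Z1 + (Z3 || Z2) = 0 + j7.788 Ω = 7.788∠90.0° Ω.
Step 5 — Source phasor: V = 11.6∠90.0° V = 0 + j11.6 V.
Step 6 — Ohm's law: I = V / Z_total = (0 + j11.6) / (0 + j7.788) = 1.49 A.
Step 7 — Convert to polar: |I| = 1.49 A, ∠I = -0.0°.

I = 1.49∠-0.0° A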